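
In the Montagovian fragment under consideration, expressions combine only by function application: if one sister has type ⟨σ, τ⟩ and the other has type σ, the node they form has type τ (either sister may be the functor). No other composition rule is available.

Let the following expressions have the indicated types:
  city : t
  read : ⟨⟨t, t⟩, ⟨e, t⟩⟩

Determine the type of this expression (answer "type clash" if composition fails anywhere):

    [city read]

[city read]: t and ⟨⟨t, t⟩, ⟨e, t⟩⟩ cannot combine by function application — type clash.

type clash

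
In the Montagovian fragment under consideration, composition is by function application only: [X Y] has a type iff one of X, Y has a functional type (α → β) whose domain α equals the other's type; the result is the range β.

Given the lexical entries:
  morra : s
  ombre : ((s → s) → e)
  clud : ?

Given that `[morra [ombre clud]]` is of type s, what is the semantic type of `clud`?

[morra [ombre clud]] is required to be s. morra : s cannot yield s as functor, so [ombre clud] : (s → s).
[ombre clud] is required to be (s → s). ombre : ((s → s) → e) cannot yield (s → s) as functor, so clud : (((s → s) → e) → (s → s)).

(((s → s) → e) → (s → s))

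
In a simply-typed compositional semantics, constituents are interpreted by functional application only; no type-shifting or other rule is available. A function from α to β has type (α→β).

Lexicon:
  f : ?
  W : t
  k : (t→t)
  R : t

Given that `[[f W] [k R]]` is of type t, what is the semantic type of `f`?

[[f W] [k R]] is required to be t. [k R] : t cannot yield t as functor, so [f W] : (t→t).
[f W] is required to be (t→t). W : t cannot yield (t→t) as functor, so f : (t→(t→t)).

(t→(t→t))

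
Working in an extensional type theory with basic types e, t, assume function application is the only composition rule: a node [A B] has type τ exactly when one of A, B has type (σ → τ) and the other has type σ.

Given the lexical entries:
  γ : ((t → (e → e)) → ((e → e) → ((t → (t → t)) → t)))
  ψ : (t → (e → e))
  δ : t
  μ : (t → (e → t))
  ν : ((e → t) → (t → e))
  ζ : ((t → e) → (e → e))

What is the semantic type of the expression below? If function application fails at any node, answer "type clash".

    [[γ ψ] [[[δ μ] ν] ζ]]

[γ ψ] — γ of type ((t → (e → e)) → ((e → e) → ((t → (t → t)) → t))) combines with ψ of type (t → (e → e)): type ((e → e) → ((t → (t → t)) → t)).
[δ μ] — μ of type (t → (e → t)) combines with δ of type t: type (e → t).
[[δ μ] ν] — ν of type ((e → t) → (t → e)) combines with [δ μ] of type (e → t): type (t → e).
[[[δ μ] ν] ζ] — ζ of type ((t → e) → (e → e)) combines with [[δ μ] ν] of type (t → e): type (e → e).
[[γ ψ] [[[δ μ] ν] ζ]] — [γ ψ] of type ((e → e) → ((t → (t → t)) → t)) combines with [[[δ μ] ν] ζ] of type (e → e): type ((t → (t → t)) → t).

((t → (t → t)) → t)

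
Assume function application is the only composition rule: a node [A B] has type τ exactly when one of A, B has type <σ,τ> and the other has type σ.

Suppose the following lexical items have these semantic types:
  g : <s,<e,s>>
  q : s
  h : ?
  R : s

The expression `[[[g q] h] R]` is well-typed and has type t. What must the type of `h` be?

At [[[g q] h] R] (required: t): R is s, which is not a function with range t; hence [[g q] h] is the functor — type <s,t>.
At [[g q] h] (required: <s,t>): [g q] is <e,s>, which is not a function with range <s,t>; hence h is the functor — type <<e,s>,<s,t>>.

<<e,s>,<s,t>>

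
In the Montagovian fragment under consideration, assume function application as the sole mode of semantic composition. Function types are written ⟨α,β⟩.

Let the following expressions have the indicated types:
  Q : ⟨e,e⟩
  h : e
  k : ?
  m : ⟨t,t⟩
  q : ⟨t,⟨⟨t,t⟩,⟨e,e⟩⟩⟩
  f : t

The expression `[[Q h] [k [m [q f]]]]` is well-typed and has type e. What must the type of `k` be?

⟨⟨e,e⟩,⟨e,e⟩⟩

At [[Q h] [k [m [q f]]]] (required: e): [Q h] is e, which is not a function with range e; hence [k [m [q f]]] is the functor — type ⟨e,e⟩.
At [k [m [q f]]] (required: ⟨e,e⟩): [m [q f]] is ⟨e,e⟩, which is not a function with range ⟨e,e⟩; hence k is the functor — type ⟨⟨e,e⟩,⟨e,e⟩⟩.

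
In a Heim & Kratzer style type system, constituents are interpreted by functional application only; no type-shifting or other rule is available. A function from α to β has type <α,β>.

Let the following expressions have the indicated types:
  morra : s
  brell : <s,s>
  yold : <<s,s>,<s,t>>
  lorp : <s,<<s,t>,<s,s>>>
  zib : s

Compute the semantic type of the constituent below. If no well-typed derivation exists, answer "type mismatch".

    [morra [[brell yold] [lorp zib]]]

s

[brell yold]: <<s,s>,<s,t>> applied to <s,s> yields <s,t>.
[lorp zib]: <s,<<s,t>,<s,s>>> applied to s yields <<s,t>,<s,s>>.
[[brell yold] [lorp zib]]: <<s,t>,<s,s>> applied to <s,t> yields <s,s>.
[morra [[brell yold] [lorp zib]]]: <s,s> applied to s yields s.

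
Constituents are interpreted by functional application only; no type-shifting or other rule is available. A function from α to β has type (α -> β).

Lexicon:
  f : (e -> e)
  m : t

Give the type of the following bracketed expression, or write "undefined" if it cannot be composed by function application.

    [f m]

undefined

[f m]: (e -> e) with t — neither is a function whose domain matches the other; composition fails here.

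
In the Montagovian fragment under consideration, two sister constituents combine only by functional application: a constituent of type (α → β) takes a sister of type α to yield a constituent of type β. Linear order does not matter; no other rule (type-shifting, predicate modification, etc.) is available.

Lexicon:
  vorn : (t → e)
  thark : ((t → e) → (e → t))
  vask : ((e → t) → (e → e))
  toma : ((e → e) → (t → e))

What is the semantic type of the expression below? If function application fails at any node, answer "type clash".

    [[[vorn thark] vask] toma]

(t → e)

[vorn thark]: ((t → e) → (e → t)) applied to (t → e) yields (e → t).
[[vorn thark] vask]: ((e → t) → (e → e)) applied to (e → t) yields (e → e).
[[[vorn thark] vask] toma]: ((e → e) → (t → e)) applied to (e → e) yields (t → e).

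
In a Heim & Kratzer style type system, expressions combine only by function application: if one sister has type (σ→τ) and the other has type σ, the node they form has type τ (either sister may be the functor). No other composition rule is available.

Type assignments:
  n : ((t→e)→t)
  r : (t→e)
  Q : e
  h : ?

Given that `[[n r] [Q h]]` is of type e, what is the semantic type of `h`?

(e→(t→e))

[[n r] [Q h]] is required to be e. [n r] : t cannot yield e as functor, so [Q h] : (t→e).
[Q h] is required to be (t→e). Q : e cannot yield (t→e) as functor, so h : (e→(t→e)).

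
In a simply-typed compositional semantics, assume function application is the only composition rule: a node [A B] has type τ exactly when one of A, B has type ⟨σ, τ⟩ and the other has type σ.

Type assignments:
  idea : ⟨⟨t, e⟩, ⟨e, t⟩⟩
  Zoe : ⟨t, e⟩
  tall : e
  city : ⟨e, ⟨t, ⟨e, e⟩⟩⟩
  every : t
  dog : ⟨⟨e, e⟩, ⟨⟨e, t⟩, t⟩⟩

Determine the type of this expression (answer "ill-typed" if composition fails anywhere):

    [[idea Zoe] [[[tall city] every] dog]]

t

[idea Zoe]: functor idea : ⟨⟨t, e⟩, ⟨e, t⟩⟩, argument Zoe : ⟨t, e⟩; result ⟨e, t⟩.
[tall city]: functor city : ⟨e, ⟨t, ⟨e, e⟩⟩⟩, argument tall : e; result ⟨t, ⟨e, e⟩⟩.
[[tall city] every]: functor [tall city] : ⟨t, ⟨e, e⟩⟩, argument every : t; result ⟨e, e⟩.
[[[tall city] every] dog]: functor dog : ⟨⟨e, e⟩, ⟨⟨e, t⟩, t⟩⟩, argument [[tall city] every] : ⟨e, e⟩; result ⟨⟨e, t⟩, t⟩.
[[idea Zoe] [[[tall city] every] dog]]: functor [[[tall city] every] dog] : ⟨⟨e, t⟩, t⟩, argument [idea Zoe] : ⟨e, t⟩; result t.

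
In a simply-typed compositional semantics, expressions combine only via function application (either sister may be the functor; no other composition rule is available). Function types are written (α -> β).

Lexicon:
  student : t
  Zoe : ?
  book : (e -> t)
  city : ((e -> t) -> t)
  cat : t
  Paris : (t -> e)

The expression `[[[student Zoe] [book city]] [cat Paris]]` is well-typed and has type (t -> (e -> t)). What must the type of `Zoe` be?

(t -> (t -> (e -> (t -> (e -> t)))))

For [[[student Zoe] [book city]] [cat Paris]] to have type (t -> (e -> t)) with [cat Paris] of type e, [[student Zoe] [book city]] must be the function: [[student Zoe] [book city]] : (e -> (t -> (e -> t))).
For [[student Zoe] [book city]] to have type (e -> (t -> (e -> t))) with [book city] of type t, [student Zoe] must be the function: [student Zoe] : (t -> (e -> (t -> (e -> t)))).
For [student Zoe] to have type (t -> (e -> (t -> (e -> t)))) with student of type t, Zoe must be the function: Zoe : (t -> (t -> (e -> (t -> (e -> t))))).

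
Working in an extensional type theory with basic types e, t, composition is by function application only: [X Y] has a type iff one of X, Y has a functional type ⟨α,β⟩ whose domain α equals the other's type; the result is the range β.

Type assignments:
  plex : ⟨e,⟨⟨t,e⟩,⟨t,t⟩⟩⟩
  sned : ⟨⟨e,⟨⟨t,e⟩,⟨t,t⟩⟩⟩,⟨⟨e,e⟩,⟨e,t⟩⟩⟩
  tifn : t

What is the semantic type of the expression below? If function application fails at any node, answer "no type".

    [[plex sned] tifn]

[plex sned] — sned of type ⟨⟨e,⟨⟨t,e⟩,⟨t,t⟩⟩⟩,⟨⟨e,e⟩,⟨e,t⟩⟩⟩ combines with plex of type ⟨e,⟨⟨t,e⟩,⟨t,t⟩⟩⟩: type ⟨⟨e,e⟩,⟨e,t⟩⟩.
[[plex sned] tifn]: ⟨⟨e,e⟩,⟨e,t⟩⟩ and t cannot combine by function application — type clash.

no type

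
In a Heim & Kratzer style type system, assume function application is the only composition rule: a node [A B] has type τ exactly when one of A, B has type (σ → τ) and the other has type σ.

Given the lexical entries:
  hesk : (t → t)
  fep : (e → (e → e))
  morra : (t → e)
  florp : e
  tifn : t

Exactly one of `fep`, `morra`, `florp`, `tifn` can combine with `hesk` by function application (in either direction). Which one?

fep : (e → (e → e)) — no; hesk wants t, and fep wants e.
morra : (t → e) — no; hesk wants t, and morra wants t.
florp : e — no; hesk wants t, and florp wants nothing (atomic).
tifn — combines: hesk : (t → t) takes tifn : t as argument, giving t.

tifn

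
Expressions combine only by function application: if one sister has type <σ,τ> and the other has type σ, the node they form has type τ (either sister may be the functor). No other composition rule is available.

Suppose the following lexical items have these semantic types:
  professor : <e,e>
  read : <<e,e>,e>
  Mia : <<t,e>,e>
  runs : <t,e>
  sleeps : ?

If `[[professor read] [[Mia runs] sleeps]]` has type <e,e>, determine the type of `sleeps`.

[[professor read] [[Mia runs] sleeps]] must have type <e,e>. The sister [professor read] has type e; that is not a function onto <e,e>, so [[Mia runs] sleeps] must be the functor, of type <e,<e,e>>.
[[Mia runs] sleeps] must have type <e,<e,e>>. The sister [Mia runs] has type e; that is not a function onto <e,<e,e>>, so sleeps must be the functor, of type <e,<e,<e,e>>>.

<e,<e,<e,e>>>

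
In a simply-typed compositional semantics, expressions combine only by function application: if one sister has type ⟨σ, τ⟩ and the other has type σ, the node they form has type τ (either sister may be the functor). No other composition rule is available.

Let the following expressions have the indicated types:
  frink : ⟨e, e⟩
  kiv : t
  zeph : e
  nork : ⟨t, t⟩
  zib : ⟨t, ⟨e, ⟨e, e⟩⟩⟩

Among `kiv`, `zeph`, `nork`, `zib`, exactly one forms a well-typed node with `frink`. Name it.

kiv : t — no; frink wants e, and kiv wants nothing (atomic).
zeph — combines: frink : ⟨e, e⟩ takes zeph : e as argument, giving e.
nork : ⟨t, t⟩ — no; frink wants e, and nork wants t.
zib : ⟨t, ⟨e, ⟨e, e⟩⟩⟩ — no; frink wants e, and zib wants t.

zeph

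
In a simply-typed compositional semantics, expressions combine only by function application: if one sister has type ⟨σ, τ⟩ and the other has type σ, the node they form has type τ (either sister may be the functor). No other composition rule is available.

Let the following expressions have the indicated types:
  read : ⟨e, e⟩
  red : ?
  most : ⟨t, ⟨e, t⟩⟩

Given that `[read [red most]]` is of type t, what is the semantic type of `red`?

[read [red most]] must have type t. The sister read has type ⟨e, e⟩; that is not a function onto t, so [red most] must be the functor, of type ⟨⟨e, e⟩, t⟩.
[red most] must have type ⟨⟨e, e⟩, t⟩. The sister most has type ⟨t, ⟨e, t⟩⟩; that is not a function onto ⟨⟨e, e⟩, t⟩, so red must be the functor, of type ⟨⟨t, ⟨e, t⟩⟩, ⟨⟨e, e⟩, t⟩⟩.

⟨⟨t, ⟨e, t⟩⟩, ⟨⟨e, e⟩, t⟩⟩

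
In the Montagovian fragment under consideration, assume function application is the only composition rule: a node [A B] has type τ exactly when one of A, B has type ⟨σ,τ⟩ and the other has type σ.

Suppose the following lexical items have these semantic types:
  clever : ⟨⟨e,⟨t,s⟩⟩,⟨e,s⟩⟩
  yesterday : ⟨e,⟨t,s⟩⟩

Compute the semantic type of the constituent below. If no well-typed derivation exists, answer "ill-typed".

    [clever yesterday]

[clever yesterday]: clever is ⟨⟨e,⟨t,s⟩⟩,⟨e,s⟩⟩, yesterday is ⟨e,⟨t,s⟩⟩; result ⟨e,s⟩.

⟨e,s⟩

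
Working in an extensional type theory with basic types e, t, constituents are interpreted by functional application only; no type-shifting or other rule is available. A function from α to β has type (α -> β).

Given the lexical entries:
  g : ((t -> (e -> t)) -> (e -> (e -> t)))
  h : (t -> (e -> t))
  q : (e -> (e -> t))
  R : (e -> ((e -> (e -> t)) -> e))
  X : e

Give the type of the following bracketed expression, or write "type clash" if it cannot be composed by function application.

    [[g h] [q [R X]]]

[g h] — g of type ((t -> (e -> t)) -> (e -> (e -> t))) combines with h of type (t -> (e -> t)): type (e -> (e -> t)).
[R X] — R of type (e -> ((e -> (e -> t)) -> e)) combines with X of type e: type ((e -> (e -> t)) -> e).
[q [R X]] — [R X] of type ((e -> (e -> t)) -> e) combines with q of type (e -> (e -> t)): type e.
[[g h] [q [R X]]] — [g h] of type (e -> (e -> t)) combines with [q [R X]] of type e: type (e -> t).

(e -> t)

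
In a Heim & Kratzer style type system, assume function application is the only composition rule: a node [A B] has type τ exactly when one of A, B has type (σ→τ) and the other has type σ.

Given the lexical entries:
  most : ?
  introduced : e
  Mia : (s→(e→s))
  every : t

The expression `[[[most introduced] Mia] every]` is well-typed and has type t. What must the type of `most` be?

(e→((s→(e→s))→(t→t)))

[[[most introduced] Mia] every] must have type t. The sister every has type t; that is not a function onto t, so [[most introduced] Mia] must be the functor, of type (t→t).
[[most introduced] Mia] must have type (t→t). The sister Mia has type (s→(e→s)); that is not a function onto (t→t), so [most introduced] must be the functor, of type ((s→(e→s))→(t→t)).
[most introduced] must have type ((s→(e→s))→(t→t)). The sister introduced has type e; that is not a function onto ((s→(e→s))→(t→t)), so most must be the functor, of type (e→((s→(e→s))→(t→t))).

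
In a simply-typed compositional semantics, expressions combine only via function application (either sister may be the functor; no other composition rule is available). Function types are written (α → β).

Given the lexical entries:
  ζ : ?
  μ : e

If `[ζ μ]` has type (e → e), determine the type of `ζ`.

(e → (e → e))

At [ζ μ] (required: (e → e)): μ is e, which is not a function with range (e → e); hence ζ is the functor — type (e → (e → e)).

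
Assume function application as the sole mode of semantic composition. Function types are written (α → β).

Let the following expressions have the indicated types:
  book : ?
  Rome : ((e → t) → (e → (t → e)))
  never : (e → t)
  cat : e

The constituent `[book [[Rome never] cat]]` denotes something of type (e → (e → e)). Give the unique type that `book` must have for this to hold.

[book [[Rome never] cat]] must have type (e → (e → e)). The sister [[Rome never] cat] has type (t → e); that is not a function onto (e → (e → e)), so book must be the functor, of type ((t → e) → (e → (e → e))).

((t → e) → (e → (e → e)))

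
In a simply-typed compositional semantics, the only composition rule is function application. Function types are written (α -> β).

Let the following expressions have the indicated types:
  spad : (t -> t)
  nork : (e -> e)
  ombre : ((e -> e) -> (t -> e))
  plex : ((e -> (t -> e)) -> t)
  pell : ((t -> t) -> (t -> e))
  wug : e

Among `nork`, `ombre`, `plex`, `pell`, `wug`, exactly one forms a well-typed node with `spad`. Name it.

nork : (e -> e) — spad needs t; nork needs e; neither fits.
ombre : ((e -> e) -> (t -> e)) — spad needs t; ombre needs (e -> e); neither fits.
plex : ((e -> (t -> e)) -> t) — spad needs t; plex needs (e -> (t -> e)); neither fits.
pell — combines: pell : ((t -> t) -> (t -> e)) takes spad : (t -> t) as argument, giving (t -> e).
wug : e — spad needs t; wug needs nothing (atomic); neither fits.

pell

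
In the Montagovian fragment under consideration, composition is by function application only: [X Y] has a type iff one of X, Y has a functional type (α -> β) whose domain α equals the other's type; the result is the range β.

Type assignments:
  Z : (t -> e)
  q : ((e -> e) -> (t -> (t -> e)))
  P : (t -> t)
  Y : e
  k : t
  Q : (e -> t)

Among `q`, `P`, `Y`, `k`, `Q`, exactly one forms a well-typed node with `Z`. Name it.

q : ((e -> e) -> (t -> (t -> e))) — Z needs t; q needs (e -> e); neither fits.
P : (t -> t) — Z needs t; P needs t; neither fits.
Y : e — Z needs t; Y needs nothing (atomic); neither fits.
k — combines: Z : (t -> e) takes k : t as argument, giving e.
Q : (e -> t) — Z needs t; Q needs e; neither fits.

k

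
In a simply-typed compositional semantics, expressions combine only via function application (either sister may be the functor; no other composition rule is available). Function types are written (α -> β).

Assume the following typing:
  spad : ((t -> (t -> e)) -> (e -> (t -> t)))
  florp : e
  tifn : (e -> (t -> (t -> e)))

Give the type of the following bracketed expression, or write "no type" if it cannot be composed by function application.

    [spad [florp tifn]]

(e -> (t -> t))

At [florp tifn], tifn : (e -> (t -> (t -> e))) takes florp : e, giving (t -> (t -> e)).
At [spad [florp tifn]], spad : ((t -> (t -> e)) -> (e -> (t -> t))) takes [florp tifn] : (t -> (t -> e)), giving (e -> (t -> t)).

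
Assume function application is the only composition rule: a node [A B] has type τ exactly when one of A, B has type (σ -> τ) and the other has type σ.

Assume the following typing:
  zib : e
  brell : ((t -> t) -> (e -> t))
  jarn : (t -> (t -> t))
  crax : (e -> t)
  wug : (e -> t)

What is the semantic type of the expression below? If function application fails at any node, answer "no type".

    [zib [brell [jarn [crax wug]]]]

At [crax wug]: neither (e -> t) nor (e -> t) can take the other as argument; the node is ill-typed.

no type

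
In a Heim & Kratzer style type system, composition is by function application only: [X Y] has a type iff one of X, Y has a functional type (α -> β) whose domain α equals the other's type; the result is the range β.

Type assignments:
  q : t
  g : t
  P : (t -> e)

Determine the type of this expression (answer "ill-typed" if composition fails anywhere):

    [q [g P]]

ill-typed

[g P]: functor P : (t -> e), argument g : t; result e.
[q [g P]]: t and e cannot combine by function application — type clash.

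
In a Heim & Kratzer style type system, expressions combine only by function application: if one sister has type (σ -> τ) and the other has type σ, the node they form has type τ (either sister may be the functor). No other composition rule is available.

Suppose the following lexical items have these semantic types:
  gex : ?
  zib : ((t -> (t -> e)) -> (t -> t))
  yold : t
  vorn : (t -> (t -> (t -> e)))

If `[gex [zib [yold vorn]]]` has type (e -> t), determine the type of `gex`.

[gex [zib [yold vorn]]] is required to be (e -> t). [zib [yold vorn]] : (t -> t) cannot yield (e -> t) as functor, so gex : ((t -> t) -> (e -> t)).

((t -> t) -> (e -> t))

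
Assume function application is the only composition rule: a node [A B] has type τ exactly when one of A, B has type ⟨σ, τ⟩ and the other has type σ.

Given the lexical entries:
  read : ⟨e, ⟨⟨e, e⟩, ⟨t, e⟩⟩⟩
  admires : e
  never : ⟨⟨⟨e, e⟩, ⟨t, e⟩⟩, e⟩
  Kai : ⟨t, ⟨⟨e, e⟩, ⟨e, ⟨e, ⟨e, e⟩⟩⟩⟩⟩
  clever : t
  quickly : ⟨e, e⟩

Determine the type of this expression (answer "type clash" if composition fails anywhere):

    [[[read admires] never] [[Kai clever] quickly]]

[read admires]: ⟨e, ⟨⟨e, e⟩, ⟨t, e⟩⟩⟩ applied to e yields ⟨⟨e, e⟩, ⟨t, e⟩⟩.
[[read admires] never]: ⟨⟨⟨e, e⟩, ⟨t, e⟩⟩, e⟩ applied to ⟨⟨e, e⟩, ⟨t, e⟩⟩ yields e.
[Kai clever]: ⟨t, ⟨⟨e, e⟩, ⟨e, ⟨e, ⟨e, e⟩⟩⟩⟩⟩ applied to t yields ⟨⟨e, e⟩, ⟨e, ⟨e, ⟨e, e⟩⟩⟩⟩.
[[Kai clever] quickly]: ⟨⟨e, e⟩, ⟨e, ⟨e, ⟨e, e⟩⟩⟩⟩ applied to ⟨e, e⟩ yields ⟨e, ⟨e, ⟨e, e⟩⟩⟩.
[[[read admires] never] [[Kai clever] quickly]]: ⟨e, ⟨e, ⟨e, e⟩⟩⟩ applied to e yields ⟨e, ⟨e, e⟩⟩.

⟨e, ⟨e, e⟩⟩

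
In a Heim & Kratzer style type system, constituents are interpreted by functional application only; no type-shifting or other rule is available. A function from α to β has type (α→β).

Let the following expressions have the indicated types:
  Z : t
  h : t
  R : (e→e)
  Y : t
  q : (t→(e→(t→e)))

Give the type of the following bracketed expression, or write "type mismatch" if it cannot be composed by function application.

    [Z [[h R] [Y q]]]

[h R]: t with (e→e) — neither is a function whose domain matches the other; composition fails here.

type mismatch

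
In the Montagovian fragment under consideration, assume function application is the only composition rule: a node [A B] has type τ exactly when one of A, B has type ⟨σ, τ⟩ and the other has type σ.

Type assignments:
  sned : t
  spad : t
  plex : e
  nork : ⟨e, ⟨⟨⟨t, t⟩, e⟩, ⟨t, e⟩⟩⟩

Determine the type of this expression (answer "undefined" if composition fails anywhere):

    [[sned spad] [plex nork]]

undefined

[sned spad]: t with t — neither is a function whose domain matches the other; composition fails here.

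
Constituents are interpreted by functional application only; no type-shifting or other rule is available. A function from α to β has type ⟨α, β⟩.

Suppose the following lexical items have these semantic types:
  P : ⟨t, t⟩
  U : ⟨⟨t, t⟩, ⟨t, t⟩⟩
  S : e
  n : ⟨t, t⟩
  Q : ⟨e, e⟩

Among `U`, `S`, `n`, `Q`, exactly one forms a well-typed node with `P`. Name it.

U — combines: U : ⟨⟨t, t⟩, ⟨t, t⟩⟩ takes P : ⟨t, t⟩ as argument, giving ⟨t, t⟩.
S : e — no; P wants t, and S wants nothing (atomic).
n : ⟨t, t⟩ — no; P wants t, and n wants t.
Q : ⟨e, e⟩ — no; P wants t, and Q wants e.

U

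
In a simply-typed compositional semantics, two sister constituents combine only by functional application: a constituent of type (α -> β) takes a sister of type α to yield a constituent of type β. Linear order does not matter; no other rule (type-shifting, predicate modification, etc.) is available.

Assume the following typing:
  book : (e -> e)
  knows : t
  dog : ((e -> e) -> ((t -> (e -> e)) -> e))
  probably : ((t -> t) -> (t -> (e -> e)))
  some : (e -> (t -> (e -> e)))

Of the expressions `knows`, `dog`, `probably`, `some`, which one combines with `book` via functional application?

dog

knows : t — no; book wants e, and knows wants nothing (atomic).
dog — combines: dog : ((e -> e) -> ((t -> (e -> e)) -> e)) takes book : (e -> e) as argument, giving ((t -> (e -> e)) -> e).
probably : ((t -> t) -> (t -> (e -> e))) — no; book wants e, and probably wants (t -> t).
some : (e -> (t -> (e -> e))) — no; book wants e, and some wants e.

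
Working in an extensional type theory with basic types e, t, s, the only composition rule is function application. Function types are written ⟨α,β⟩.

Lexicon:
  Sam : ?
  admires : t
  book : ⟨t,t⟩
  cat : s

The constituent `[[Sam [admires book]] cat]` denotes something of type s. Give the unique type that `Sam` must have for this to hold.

⟨t,⟨s,s⟩⟩

[[Sam [admires book]] cat] must have type s. The sister cat has type s; that is not a function onto s, so [Sam [admires book]] must be the functor, of type ⟨s,s⟩.
[Sam [admires book]] must have type ⟨s,s⟩. The sister [admires book] has type t; that is not a function onto ⟨s,s⟩, so Sam must be the functor, of type ⟨t,⟨s,s⟩⟩.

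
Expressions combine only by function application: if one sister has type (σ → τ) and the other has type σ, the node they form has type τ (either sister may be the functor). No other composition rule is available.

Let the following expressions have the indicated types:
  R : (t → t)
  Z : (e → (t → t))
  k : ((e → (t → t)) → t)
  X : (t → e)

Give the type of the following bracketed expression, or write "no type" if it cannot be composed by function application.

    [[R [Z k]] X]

e

[Z k] — k of type ((e → (t → t)) → t) combines with Z of type (e → (t → t)): type t.
[R [Z k]] — R of type (t → t) combines with [Z k] of type t: type t.
[[R [Z k]] X] — X of type (t → e) combines with [R [Z k]] of type t: type e.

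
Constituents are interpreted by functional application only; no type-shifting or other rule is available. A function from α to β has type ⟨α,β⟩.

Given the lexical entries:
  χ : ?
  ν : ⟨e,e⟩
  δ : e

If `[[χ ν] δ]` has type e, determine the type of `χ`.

⟨⟨e,e⟩,⟨e,e⟩⟩

For [[χ ν] δ] to have type e with δ of type e, [χ ν] must be the function: [χ ν] : ⟨e,e⟩.
For [χ ν] to have type ⟨e,e⟩ with ν of type ⟨e,e⟩, χ must be the function: χ : ⟨⟨e,e⟩,⟨e,e⟩⟩.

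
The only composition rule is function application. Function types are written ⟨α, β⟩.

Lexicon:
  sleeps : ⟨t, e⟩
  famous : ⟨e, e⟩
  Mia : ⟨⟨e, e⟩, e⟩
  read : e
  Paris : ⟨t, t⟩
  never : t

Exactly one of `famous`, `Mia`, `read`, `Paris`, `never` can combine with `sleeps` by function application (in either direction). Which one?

never

famous : ⟨e, e⟩ — sleeps needs t; famous needs e; neither fits.
Mia : ⟨⟨e, e⟩, e⟩ — sleeps needs t; Mia needs ⟨e, e⟩; neither fits.
read : e — sleeps needs t; read needs nothing (atomic); neither fits.
Paris : ⟨t, t⟩ — sleeps needs t; Paris needs t; neither fits.
never — combines: sleeps : ⟨t, e⟩ takes never : t as argument, giving e.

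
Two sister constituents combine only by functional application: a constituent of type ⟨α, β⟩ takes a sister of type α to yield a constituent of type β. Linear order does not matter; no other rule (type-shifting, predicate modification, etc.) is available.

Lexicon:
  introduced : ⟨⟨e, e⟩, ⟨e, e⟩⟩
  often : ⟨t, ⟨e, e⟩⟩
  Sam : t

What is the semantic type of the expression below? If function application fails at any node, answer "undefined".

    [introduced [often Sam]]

⟨e, e⟩

[often Sam] — often of type ⟨t, ⟨e, e⟩⟩ combines with Sam of type t: type ⟨e, e⟩.
[introduced [often Sam]] — introduced of type ⟨⟨e, e⟩, ⟨e, e⟩⟩ combines with [often Sam] of type ⟨e, e⟩: type ⟨e, e⟩.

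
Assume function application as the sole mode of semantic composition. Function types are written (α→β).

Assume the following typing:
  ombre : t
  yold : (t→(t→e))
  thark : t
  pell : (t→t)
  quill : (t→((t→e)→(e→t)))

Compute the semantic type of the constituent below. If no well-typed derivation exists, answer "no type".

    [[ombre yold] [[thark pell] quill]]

[ombre yold]: (t→(t→e)) applied to t yields (t→e).
[thark pell]: (t→t) applied to t yields t.
[[thark pell] quill]: (t→((t→e)→(e→t))) applied to t yields ((t→e)→(e→t)).
[[ombre yold] [[thark pell] quill]]: ((t→e)→(e→t)) applied to (t→e) yields (e→t).

(e→t)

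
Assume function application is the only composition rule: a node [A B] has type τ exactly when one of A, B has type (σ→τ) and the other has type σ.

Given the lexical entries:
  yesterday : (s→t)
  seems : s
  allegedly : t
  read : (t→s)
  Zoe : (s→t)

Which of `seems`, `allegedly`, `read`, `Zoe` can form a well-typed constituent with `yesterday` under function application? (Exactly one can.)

seems

seems — combines: yesterday : (s→t) takes seems : s as argument, giving t.
allegedly : t — yesterday needs s; allegedly needs nothing (atomic); neither fits.
read : (t→s) — yesterday needs s; read needs t; neither fits.
Zoe : (s→t) — yesterday needs s; Zoe needs s; neither fits.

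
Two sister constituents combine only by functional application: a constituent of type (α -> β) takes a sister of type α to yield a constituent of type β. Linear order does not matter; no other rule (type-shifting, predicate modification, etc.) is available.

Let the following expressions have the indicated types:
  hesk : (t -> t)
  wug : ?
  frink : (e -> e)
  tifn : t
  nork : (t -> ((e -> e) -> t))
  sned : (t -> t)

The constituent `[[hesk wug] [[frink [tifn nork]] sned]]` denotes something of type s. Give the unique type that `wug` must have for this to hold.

((t -> t) -> (t -> s))

At [[hesk wug] [[frink [tifn nork]] sned]] (required: s): [[frink [tifn nork]] sned] is t, which is not a function with range s; hence [hesk wug] is the functor — type (t -> s).
At [hesk wug] (required: (t -> s)): hesk is (t -> t), which is not a function with range (t -> s); hence wug is the functor — type ((t -> t) -> (t -> s)).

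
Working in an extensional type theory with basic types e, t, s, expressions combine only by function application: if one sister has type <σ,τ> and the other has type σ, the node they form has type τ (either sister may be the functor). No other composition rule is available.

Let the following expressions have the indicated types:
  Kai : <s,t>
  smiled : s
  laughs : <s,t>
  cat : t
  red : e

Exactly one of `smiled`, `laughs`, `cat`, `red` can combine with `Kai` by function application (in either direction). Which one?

smiled

smiled — combines: Kai : <s,t> takes smiled : s as argument, giving t.
laughs : <s,t> — Kai needs s; laughs needs s; neither fits.
cat : t — Kai needs s; cat needs nothing (atomic); neither fits.
red : e — Kai needs s; red needs nothing (atomic); neither fits.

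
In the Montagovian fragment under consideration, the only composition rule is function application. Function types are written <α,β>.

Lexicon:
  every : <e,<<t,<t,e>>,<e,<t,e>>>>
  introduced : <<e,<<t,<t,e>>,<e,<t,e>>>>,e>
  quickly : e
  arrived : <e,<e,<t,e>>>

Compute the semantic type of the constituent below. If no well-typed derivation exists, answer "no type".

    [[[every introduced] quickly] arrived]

[every introduced]: introduced is <<e,<<t,<t,e>>,<e,<t,e>>>>,e>, every is <e,<<t,<t,e>>,<e,<t,e>>>>; result e.
[[every introduced] quickly]: e with e — neither is a function whose domain matches the other; composition fails here.

no type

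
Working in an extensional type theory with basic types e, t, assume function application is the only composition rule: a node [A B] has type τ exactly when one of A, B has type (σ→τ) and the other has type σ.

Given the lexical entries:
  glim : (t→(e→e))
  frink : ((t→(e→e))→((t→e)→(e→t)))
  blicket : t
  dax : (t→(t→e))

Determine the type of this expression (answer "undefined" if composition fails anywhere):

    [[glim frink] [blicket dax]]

(e→t)

[glim frink]: frink is ((t→(e→e))→((t→e)→(e→t))), glim is (t→(e→e)); result ((t→e)→(e→t)).
[blicket dax]: dax is (t→(t→e)), blicket is t; result (t→e).
[[glim frink] [blicket dax]]: [glim frink] is ((t→e)→(e→t)), [blicket dax] is (t→e); result (e→t).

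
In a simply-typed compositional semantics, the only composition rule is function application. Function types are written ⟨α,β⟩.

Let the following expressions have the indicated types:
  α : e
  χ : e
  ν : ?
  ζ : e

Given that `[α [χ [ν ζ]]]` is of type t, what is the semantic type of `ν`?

⟨e,⟨e,⟨e,t⟩⟩⟩

For [α [χ [ν ζ]]] to have type t with α of type e, [χ [ν ζ]] must be the function: [χ [ν ζ]] : ⟨e,t⟩.
For [χ [ν ζ]] to have type ⟨e,t⟩ with χ of type e, [ν ζ] must be the function: [ν ζ] : ⟨e,⟨e,t⟩⟩.
For [ν ζ] to have type ⟨e,⟨e,t⟩⟩ with ζ of type e, ν must be the function: ν : ⟨e,⟨e,⟨e,t⟩⟩⟩.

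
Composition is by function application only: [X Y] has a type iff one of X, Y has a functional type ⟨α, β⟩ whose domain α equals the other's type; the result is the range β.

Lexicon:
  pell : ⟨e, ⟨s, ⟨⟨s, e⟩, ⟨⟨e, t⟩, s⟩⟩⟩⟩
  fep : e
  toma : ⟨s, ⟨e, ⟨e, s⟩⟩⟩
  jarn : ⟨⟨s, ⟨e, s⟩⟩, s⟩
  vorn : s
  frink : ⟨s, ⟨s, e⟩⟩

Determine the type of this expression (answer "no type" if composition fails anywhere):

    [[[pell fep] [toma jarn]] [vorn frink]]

[pell fep]: ⟨e, ⟨s, ⟨⟨s, e⟩, ⟨⟨e, t⟩, s⟩⟩⟩⟩ applied to e yields ⟨s, ⟨⟨s, e⟩, ⟨⟨e, t⟩, s⟩⟩⟩.
At [toma jarn]: neither ⟨s, ⟨e, ⟨e, s⟩⟩⟩ nor ⟨⟨s, ⟨e, s⟩⟩, s⟩ can take the other as argument; the node is ill-typed.

no type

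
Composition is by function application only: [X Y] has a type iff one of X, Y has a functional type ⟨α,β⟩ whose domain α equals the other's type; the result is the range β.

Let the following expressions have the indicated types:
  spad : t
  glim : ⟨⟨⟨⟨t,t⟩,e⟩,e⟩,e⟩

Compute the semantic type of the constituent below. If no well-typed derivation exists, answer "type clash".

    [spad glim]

type clash

[spad glim]: t and ⟨⟨⟨⟨t,t⟩,e⟩,e⟩,e⟩ cannot combine by function application — type clash.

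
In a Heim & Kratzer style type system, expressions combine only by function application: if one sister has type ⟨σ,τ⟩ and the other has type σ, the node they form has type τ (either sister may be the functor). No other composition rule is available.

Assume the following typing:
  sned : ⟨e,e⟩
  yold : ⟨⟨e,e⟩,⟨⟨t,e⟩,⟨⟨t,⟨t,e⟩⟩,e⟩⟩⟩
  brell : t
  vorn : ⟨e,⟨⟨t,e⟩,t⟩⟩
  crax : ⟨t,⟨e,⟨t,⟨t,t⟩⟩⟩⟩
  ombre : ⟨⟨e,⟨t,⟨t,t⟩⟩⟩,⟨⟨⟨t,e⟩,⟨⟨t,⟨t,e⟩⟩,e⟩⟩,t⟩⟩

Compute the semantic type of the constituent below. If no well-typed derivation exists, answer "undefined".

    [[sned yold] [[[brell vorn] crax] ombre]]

undefined

[sned yold]: yold is ⟨⟨e,e⟩,⟨⟨t,e⟩,⟨⟨t,⟨t,e⟩⟩,e⟩⟩⟩, sned is ⟨e,e⟩; result ⟨⟨t,e⟩,⟨⟨t,⟨t,e⟩⟩,e⟩⟩.
[brell vorn]: t with ⟨e,⟨⟨t,e⟩,t⟩⟩ — neither is a function whose domain matches the other; composition fails here.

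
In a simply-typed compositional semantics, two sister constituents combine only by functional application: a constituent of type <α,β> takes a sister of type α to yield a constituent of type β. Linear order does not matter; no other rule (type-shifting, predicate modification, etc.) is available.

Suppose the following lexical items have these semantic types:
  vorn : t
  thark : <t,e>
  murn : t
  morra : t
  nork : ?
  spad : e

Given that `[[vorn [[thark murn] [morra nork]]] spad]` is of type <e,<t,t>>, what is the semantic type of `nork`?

<t,<e,<t,<e,<e,<t,t>>>>>>

At [[vorn [[thark murn] [morra nork]]] spad] (required: <e,<t,t>>): spad is e, which is not a function with range <e,<t,t>>; hence [vorn [[thark murn] [morra nork]]] is the functor — type <e,<e,<t,t>>>.
At [vorn [[thark murn] [morra nork]]] (required: <e,<e,<t,t>>>): vorn is t, which is not a function with range <e,<e,<t,t>>>; hence [[thark murn] [morra nork]] is the functor — type <t,<e,<e,<t,t>>>>.
At [[thark murn] [morra nork]] (required: <t,<e,<e,<t,t>>>>): [thark murn] is e, which is not a function with range <t,<e,<e,<t,t>>>>; hence [morra nork] is the functor — type <e,<t,<e,<e,<t,t>>>>>.
At [morra nork] (required: <e,<t,<e,<e,<t,t>>>>>): morra is t, which is not a function with range <e,<t,<e,<e,<t,t>>>>>; hence nork is the functor — type <t,<e,<t,<e,<e,<t,t>>>>>>.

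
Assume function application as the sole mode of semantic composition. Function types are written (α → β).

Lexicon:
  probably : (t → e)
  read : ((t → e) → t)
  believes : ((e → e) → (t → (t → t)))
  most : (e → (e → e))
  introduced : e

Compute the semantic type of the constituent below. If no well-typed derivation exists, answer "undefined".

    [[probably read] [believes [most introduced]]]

[probably read]: ((t → e) → t) applied to (t → e) yields t.
[most introduced]: (e → (e → e)) applied to e yields (e → e).
[believes [most introduced]]: ((e → e) → (t → (t → t))) applied to (e → e) yields (t → (t → t)).
[[probably read] [believes [most introduced]]]: (t → (t → t)) applied to t yields (t → t).

(t → t)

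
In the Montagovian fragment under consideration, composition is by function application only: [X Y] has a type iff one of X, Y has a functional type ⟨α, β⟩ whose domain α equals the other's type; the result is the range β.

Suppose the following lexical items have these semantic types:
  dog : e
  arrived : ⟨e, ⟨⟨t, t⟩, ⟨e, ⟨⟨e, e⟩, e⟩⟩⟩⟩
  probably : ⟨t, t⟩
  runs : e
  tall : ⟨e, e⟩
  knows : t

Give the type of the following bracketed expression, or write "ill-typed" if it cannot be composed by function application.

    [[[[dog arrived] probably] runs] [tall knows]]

ill-typed

At [dog arrived], arrived : ⟨e, ⟨⟨t, t⟩, ⟨e, ⟨⟨e, e⟩, e⟩⟩⟩⟩ takes dog : e, giving ⟨⟨t, t⟩, ⟨e, ⟨⟨e, e⟩, e⟩⟩⟩.
At [[dog arrived] probably], [dog arrived] : ⟨⟨t, t⟩, ⟨e, ⟨⟨e, e⟩, e⟩⟩⟩ takes probably : ⟨t, t⟩, giving ⟨e, ⟨⟨e, e⟩, e⟩⟩.
At [[[dog arrived] probably] runs], [[dog arrived] probably] : ⟨e, ⟨⟨e, e⟩, e⟩⟩ takes runs : e, giving ⟨⟨e, e⟩, e⟩.
[tall knows]: ⟨e, e⟩ and t cannot combine by function application — type clash.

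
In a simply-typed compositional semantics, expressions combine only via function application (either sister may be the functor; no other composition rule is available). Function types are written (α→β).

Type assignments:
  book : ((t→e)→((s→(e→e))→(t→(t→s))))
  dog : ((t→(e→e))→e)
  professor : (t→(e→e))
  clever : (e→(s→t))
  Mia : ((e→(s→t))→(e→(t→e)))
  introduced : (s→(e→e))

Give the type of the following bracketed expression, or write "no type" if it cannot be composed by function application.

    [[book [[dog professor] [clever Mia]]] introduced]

[dog professor]: dog is ((t→(e→e))→e), professor is (t→(e→e)); result e.
[clever Mia]: Mia is ((e→(s→t))→(e→(t→e))), clever is (e→(s→t)); result (e→(t→e)).
[[dog professor] [clever Mia]]: [clever Mia] is (e→(t→e)), [dog professor] is e; result (t→e).
[book [[dog professor] [clever Mia]]]: book is ((t→e)→((s→(e→e))→(t→(t→s)))), [[dog professor] [clever Mia]] is (t→e); result ((s→(e→e))→(t→(t→s))).
[[book [[dog professor] [clever Mia]]] introduced]: [book [[dog professor] [clever Mia]]] is ((s→(e→e))→(t→(t→s))), introduced is (s→(e→e)); result (t→(t→s)).

(t→(t→s))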